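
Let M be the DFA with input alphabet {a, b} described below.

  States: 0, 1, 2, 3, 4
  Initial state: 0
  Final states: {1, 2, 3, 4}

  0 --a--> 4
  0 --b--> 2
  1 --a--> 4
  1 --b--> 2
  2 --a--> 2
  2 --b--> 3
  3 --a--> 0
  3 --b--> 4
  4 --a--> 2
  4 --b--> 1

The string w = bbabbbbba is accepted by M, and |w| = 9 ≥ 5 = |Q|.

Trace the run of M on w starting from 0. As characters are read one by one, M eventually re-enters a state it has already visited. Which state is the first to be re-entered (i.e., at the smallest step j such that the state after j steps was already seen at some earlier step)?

0

Run of M on w = b b a b b b b b a:
  step 0: 0  (start)
  step 1: 2  (read b: 0→2)
  step 2: 3  (read b: 2→3)
  step 3: 0  (read a: 3→0)   ← first repeat (0 seen earlier)
  step 4: 2  (read b: 0→2)
  step 5: 3  (read b: 2→3)
  step 6: 4  (read b: 3→4)
  step 7: 1  (read b: 4→1)
  step 8: 2  (read b: 1→2)
  step 9: 2  (read a: 2→2)

The earliest repeat is at step j = 3: M is in 0, which it already visited at step i = 0.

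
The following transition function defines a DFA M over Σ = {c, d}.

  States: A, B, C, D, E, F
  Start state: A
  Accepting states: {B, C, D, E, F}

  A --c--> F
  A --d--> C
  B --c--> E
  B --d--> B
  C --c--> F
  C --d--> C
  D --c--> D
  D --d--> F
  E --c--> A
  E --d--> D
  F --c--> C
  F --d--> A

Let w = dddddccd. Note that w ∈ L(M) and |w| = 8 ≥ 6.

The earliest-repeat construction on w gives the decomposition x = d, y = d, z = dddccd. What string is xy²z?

xy^2z = d·d·d·dddccd = ddddddccd.
Reading y = d takes M from C back to C, so after x·y·y the machine is still in C, and z then leads to the accepting state C. Hence ddddddccd ∈ L(M).

ddddddccd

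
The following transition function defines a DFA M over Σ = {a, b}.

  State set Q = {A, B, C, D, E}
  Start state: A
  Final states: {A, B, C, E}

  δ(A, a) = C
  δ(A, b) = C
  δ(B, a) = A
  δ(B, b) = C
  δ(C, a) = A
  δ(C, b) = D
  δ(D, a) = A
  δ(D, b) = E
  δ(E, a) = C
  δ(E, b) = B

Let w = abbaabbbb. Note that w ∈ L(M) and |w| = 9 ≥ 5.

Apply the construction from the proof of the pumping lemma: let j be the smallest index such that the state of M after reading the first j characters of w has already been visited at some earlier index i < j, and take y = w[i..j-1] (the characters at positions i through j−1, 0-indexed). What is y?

bba

State sequence: A -a-> C -b-> D -b-> E -a-> C -a-> A -b-> C -b-> D -b-> E -b-> B
First repeat at step 4: C was already visited.

So i = 1, j = 4, giving x = w[0:1] = a, y = w[1:4] = bba, z = w[4:9] = abbbb.
Check: |xy| = 4 ≤ 5 and |y| = 3 ≥ 1. Reading y takes M from C back to C, so every xyⁱz is accepted.
With |Q| = 5, pigeonhole forces a state repeat no later than step 5; the substring read between the first and second visits to that state can be pumped.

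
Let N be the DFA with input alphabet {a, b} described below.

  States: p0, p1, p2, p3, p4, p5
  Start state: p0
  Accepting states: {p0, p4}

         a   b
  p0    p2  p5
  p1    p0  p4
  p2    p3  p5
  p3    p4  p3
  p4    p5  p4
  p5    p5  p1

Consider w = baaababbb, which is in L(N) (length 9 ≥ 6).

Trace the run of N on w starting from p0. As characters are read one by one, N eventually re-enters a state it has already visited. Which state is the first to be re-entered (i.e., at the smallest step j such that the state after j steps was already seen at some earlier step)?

State sequence: p0 -b-> p5 -a-> p5 -a-> p5 -a-> p5 -b-> p1 -a-> p0 -b-> p5 -b-> p1 -b-> p4
First repeat at step 2: p5 was already visited.

The earliest repeat is at step j = 2: N is in p5, which it already visited at step i = 1.

p5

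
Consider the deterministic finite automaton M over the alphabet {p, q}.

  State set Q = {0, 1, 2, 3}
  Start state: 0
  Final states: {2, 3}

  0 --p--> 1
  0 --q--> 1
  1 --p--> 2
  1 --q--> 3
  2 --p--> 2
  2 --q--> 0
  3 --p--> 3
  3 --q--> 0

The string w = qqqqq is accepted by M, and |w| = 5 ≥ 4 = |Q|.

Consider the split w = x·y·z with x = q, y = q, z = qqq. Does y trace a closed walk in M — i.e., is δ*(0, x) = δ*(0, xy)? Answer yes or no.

State sequence: 0 -q-> 1 -q-> 3

After x (step 1): 1. After xy (step 2): 3.
They differ (1 ≠ 3), so y is not a cycle from the state after x; this split is not the one the pumping-lemma construction produces, and pumping y need not keep the string in L(M).

no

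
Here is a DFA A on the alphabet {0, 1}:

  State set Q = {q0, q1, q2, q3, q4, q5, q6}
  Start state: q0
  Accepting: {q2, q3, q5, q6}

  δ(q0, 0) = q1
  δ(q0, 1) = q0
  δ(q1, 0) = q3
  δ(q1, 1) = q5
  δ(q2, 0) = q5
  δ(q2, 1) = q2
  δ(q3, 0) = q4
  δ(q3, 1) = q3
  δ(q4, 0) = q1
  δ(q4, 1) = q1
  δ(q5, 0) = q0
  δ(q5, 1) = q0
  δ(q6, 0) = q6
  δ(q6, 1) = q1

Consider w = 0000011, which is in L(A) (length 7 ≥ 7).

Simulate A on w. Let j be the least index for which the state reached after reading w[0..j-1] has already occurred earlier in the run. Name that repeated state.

q1

Run of A on w = 0 0 0 0 0 1 1:
  step 0: q0  (start)
  step 1: q1  (read 0: q0→q1)
  step 2: q3  (read 0: q1→q3)
  step 3: q4  (read 0: q3→q4)
  step 4: q1  (read 0: q4→q1)   ← first repeat (q1 seen earlier)
  step 5: q3  (read 0: q1→q3)
  step 6: q3  (read 1: q3→q3)
  step 7: q3  (read 1: q3→q3)

The earliest repeat is at step j = 4: A is in q1, which it already visited at step i = 1.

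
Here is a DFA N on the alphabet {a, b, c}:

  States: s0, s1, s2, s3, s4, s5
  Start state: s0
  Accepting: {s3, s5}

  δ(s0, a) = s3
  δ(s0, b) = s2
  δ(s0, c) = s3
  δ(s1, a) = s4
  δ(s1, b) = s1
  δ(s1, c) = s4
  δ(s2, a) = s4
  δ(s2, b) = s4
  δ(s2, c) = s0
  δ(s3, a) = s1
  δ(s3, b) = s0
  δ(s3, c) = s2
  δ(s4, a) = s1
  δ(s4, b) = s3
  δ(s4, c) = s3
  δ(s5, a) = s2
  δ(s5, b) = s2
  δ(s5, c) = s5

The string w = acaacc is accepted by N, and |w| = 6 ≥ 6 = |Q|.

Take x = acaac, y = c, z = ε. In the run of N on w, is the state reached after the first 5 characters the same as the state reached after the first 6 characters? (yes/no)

State sequence: s0 -a-> s3 -c-> s2 -a-> s4 -a-> s1 -c-> s4 -c-> s3

After x (step 5): s4. After xy (step 6): s3.
They differ (s4 ≠ s3), so y is not a cycle from the state after x; this split is not the one the pumping-lemma construction produces, and pumping y need not keep the string in L(N).

no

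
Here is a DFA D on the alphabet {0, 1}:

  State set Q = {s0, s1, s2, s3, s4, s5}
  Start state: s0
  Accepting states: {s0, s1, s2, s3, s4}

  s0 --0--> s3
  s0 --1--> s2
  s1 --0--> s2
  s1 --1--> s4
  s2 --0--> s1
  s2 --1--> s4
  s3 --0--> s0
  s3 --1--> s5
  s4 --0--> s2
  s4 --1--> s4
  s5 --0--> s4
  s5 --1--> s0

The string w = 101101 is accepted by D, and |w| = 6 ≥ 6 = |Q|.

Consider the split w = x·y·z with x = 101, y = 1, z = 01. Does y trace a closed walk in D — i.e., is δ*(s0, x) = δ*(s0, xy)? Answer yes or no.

yes

State sequence: s0 -1-> s2 -0-> s1 -1-> s4 -1-> s4

After x (step 3): s4. After xy (step 4): s4.
They match, so y = 1 drives D around a cycle from s4 back to itself; pumping y any number of times keeps D in s4 before reading z, and xyⁱz ∈ L(D) for every i ≥ 0.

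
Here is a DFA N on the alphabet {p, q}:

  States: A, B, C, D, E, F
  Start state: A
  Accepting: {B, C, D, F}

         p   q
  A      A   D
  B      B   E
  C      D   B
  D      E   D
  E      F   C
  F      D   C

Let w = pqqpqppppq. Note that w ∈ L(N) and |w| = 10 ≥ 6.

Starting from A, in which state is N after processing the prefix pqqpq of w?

C

Run of N on the first 5 characters of w = p q q p q:
  step 0: A  (start)
  step 1: A  (read p: A→A)
  step 2: D  (read q: A→D)
  step 3: D  (read q: D→D)
  step 4: E  (read p: D→E)
  step 5: C  (read q: E→C)

After reading 5 characters, N is in state C.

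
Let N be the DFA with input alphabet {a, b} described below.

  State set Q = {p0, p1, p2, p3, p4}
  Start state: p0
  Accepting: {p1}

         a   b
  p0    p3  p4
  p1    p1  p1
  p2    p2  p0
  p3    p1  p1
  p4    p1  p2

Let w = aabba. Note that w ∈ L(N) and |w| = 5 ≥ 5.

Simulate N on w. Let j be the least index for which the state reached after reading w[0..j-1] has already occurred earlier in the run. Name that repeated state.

p1

State sequence: p0 -a-> p3 -a-> p1 -b-> p1 -b-> p1 -a-> p1
First repeat at step 3: p1 was already visited.

The earliest repeat is at step j = 3: N is in p1, which it already visited at step i = 2.
Pumping length from the standard proof: p = 5 (the number of states). The repeated state found above gives |xy| = j ≤ 5 and |y| = j − i ≥ 1.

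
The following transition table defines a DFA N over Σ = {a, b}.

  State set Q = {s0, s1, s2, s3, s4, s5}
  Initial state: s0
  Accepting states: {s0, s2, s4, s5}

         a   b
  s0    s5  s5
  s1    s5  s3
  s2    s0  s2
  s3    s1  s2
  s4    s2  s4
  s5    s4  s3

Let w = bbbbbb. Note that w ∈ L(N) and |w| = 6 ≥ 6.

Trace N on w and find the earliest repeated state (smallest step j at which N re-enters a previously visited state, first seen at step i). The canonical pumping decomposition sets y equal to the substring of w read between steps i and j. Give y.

b

State sequence: s0 -b-> s5 -b-> s3 -b-> s2 -b-> s2 -b-> s2 -b-> s2
First repeat at step 4: s2 was already visited.

So i = 3, j = 4, giving x = w[0:3] = bbb, y = w[3:4] = b, z = w[4:6] = bb.
Check: |xy| = 4 ≤ 6 and |y| = 1 ≥ 1. Reading y takes N from s2 back to s2, so every xyⁱz is accepted.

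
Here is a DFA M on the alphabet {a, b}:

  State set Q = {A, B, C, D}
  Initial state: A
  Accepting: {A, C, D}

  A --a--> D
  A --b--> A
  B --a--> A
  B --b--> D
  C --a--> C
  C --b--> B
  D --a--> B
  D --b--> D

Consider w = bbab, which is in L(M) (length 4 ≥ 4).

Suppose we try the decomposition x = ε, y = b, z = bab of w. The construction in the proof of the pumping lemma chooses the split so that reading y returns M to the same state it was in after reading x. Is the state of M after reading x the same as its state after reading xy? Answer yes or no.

yes

State sequence: A -b-> A

After x (step 0): A. After xy (step 1): A.
They match, so y = b drives M around a cycle from A back to itself; pumping y any number of times keeps M in A before reading z, and xyⁱz ∈ L(M) for every i ≥ 0.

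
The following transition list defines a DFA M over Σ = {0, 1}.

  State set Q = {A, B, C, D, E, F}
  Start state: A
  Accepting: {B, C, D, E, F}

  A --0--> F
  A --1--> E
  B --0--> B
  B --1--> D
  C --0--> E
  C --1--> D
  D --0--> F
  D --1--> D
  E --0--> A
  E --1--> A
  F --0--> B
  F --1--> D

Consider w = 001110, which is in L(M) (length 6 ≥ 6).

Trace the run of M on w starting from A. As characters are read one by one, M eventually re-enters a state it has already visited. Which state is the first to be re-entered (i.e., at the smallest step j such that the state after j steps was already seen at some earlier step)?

State sequence: A -0-> F -0-> B -1-> D -1-> D -1-> D -0-> F
First repeat at step 4: D was already visited.

The earliest repeat is at step j = 4: M is in D, which it already visited at step i = 3.

D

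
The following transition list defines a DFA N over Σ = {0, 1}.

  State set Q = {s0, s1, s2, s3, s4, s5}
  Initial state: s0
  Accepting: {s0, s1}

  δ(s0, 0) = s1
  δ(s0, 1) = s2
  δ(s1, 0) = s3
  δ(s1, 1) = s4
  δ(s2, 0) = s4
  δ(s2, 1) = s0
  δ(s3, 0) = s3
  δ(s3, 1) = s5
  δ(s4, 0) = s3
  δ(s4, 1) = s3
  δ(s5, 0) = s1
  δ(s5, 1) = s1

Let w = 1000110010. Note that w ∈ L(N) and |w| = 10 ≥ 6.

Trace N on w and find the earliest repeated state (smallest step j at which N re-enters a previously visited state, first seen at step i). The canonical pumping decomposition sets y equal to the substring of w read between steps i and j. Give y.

0

Run of N on w = 1 0 0 0 1 1 0 0 1 0:
  step 0: s0  (start)
  step 1: s2  (read 1: s0→s2)
  step 2: s4  (read 0: s2→s4)
  step 3: s3  (read 0: s4→s3)
  step 4: s3  (read 0: s3→s3)   ← first repeat (s3 seen earlier)
  step 5: s5  (read 1: s3→s5)
  step 6: s1  (read 1: s5→s1)
  step 7: s3  (read 0: s1→s3)
  step 8: s3  (read 0: s3→s3)
  step 9: s5  (read 1: s3→s5)
  step 10: s1  (read 0: s5→s1)

So i = 3, j = 4, giving x = w[0:3] = 100, y = w[3:4] = 0, z = w[4:10] = 110010.
Check: |xy| = 4 ≤ 6 and |y| = 1 ≥ 1. Reading y takes N from s3 back to s3, so every xyⁱz is accepted.
Pumping length from the standard proof: p = 6 (the number of states). The repeated state found above gives |xy| = j ≤ 6 and |y| = j − i ≥ 1.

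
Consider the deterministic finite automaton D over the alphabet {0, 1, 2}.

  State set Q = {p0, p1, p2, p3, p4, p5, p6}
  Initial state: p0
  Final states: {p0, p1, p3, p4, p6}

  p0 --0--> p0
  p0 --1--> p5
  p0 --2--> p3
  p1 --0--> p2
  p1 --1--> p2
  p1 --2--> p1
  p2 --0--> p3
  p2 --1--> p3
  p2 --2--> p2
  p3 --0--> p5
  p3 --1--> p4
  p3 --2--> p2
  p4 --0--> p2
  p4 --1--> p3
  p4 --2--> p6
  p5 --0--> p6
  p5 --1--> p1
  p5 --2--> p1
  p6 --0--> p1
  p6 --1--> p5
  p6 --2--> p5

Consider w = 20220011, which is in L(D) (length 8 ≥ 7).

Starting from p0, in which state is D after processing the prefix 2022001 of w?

State sequence: p0 -2-> p3 -0-> p5 -2-> p1 -2-> p1 -0-> p2 -0-> p3 -1-> p4

After reading 7 characters, D is in state p4.

p4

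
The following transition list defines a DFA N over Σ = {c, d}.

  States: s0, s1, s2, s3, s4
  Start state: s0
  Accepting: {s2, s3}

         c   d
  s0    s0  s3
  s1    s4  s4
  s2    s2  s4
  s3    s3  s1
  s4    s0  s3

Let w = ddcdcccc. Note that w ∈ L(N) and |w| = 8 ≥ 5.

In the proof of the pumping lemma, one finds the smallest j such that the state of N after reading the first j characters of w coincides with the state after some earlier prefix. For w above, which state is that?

s3

State sequence: s0 -d-> s3 -d-> s1 -c-> s4 -d-> s3 -c-> s3 -c-> s3 -c-> s3 -c-> s3
First repeat at step 4: s3 was already visited.

The earliest repeat is at step j = 4: N is in s3, which it already visited at step i = 1.
With |Q| = 5, pigeonhole forces a state repeat no later than step 5; the substring read between the first and second visits to that state can be pumped.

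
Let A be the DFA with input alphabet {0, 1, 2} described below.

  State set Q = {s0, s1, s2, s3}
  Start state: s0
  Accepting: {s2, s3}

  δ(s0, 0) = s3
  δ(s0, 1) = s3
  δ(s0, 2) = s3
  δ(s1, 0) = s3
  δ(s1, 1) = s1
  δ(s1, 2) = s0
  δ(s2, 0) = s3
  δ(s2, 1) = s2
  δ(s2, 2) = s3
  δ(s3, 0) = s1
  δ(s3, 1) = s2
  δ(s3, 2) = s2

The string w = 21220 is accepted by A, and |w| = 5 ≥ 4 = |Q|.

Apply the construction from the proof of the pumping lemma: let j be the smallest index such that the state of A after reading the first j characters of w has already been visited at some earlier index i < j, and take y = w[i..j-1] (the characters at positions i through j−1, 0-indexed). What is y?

State sequence: s0 -2-> s3 -1-> s2 -2-> s3 -2-> s2 -0-> s3
First repeat at step 3: s3 was already visited.

So i = 1, j = 3, giving x = w[0:1] = 2, y = w[1:3] = 12, z = w[3:5] = 20.
Check: |xy| = 3 ≤ 4 and |y| = 2 ≥ 1. Reading y takes A from s3 back to s3, so every xyⁱz is accepted.
The DFA has 4 states, so the proof of the pumping lemma guarantees a repeated state among the first 4+1 visited; the segment between the two visits is the pumpable y.

12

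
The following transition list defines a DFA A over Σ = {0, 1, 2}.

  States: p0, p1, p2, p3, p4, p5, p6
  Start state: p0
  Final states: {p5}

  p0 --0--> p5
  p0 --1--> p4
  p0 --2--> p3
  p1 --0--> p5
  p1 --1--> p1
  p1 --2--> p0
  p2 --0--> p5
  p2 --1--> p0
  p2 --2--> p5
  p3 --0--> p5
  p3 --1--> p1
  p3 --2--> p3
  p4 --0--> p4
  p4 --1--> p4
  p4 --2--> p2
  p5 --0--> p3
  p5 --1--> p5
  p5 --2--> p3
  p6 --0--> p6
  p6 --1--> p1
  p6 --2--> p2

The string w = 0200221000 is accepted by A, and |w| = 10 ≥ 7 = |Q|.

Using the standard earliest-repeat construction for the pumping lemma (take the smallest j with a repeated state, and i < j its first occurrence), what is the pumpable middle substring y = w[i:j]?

20

Run of A on w = 0 2 0 0 2 2 1 0 0 0:
  step 0: p0  (start)
  step 1: p5  (read 0: p0→p5)
  step 2: p3  (read 2: p5→p3)
  step 3: p5  (read 0: p3→p5)   ← first repeat (p5 seen earlier)
  step 4: p3  (read 0: p5→p3)
  step 5: p3  (read 2: p3→p3)
  step 6: p3  (read 2: p3→p3)
  step 7: p1  (read 1: p3→p1)
  step 8: p5  (read 0: p1→p5)
  step 9: p3  (read 0: p5→p3)
  step 10: p5  (read 0: p3→p5)

So i = 1, j = 3, giving x = w[0:1] = 0, y = w[1:3] = 20, z = w[3:10] = 0221000.
Check: |xy| = 3 ≤ 7 and |y| = 2 ≥ 1. Reading y takes A from p5 back to p5, so every xyⁱz is accepted.
The DFA has 7 states, so the proof of the pumping lemma guarantees a repeated state among the first 7+1 visited; the segment between the two visits is the pumpable y.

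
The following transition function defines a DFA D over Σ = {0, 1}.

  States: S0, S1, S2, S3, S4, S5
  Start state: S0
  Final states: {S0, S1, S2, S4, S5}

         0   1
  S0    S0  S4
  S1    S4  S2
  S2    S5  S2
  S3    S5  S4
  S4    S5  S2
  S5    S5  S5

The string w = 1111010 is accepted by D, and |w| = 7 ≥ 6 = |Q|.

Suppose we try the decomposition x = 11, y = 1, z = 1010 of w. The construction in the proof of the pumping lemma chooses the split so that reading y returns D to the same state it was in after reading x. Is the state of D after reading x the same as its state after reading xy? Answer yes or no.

yes

Run of D on the first 3 characters of w = 1 1 1:
  step 0: S0  (start)
  step 1: S4  (read 1: S0→S4)
  step 2: S2  (read 1: S4→S2)
  step 3: S2  (read 1: S2→S2)

After x (step 2): S2. After xy (step 3): S2.
They match, so y = 1 drives D around a cycle from S2 back to itself; pumping y any number of times keeps D in S2 before reading z, and xyⁱz ∈ L(D) for every i ≥ 0.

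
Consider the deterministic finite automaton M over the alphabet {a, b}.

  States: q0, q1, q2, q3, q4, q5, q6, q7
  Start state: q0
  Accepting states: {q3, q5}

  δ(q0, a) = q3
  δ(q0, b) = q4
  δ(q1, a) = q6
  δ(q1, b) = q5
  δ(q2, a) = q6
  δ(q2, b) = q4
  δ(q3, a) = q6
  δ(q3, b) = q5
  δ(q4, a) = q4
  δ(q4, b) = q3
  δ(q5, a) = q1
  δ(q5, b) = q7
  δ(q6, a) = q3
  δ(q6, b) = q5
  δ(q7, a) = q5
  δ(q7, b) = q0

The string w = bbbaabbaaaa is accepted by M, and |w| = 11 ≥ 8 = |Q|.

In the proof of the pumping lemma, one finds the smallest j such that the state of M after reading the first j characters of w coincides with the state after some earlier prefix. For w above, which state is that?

q5

Run of M on w = b b b a a b b a a a a:
  step 0: q0  (start)
  step 1: q4  (read b: q0→q4)
  step 2: q3  (read b: q4→q3)
  step 3: q5  (read b: q3→q5)
  step 4: q1  (read a: q5→q1)
  step 5: q6  (read a: q1→q6)
  step 6: q5  (read b: q6→q5)   ← first repeat (q5 seen earlier)
  step 7: q7  (read b: q5→q7)
  step 8: q5  (read a: q7→q5)
  step 9: q1  (read a: q5→q1)
  step 10: q6  (read a: q1→q6)
  step 11: q3  (read a: q6→q3)

The earliest repeat is at step j = 6: M is in q5, which it already visited at step i = 3.
Since M has 8 states, any run of length ≥ 8 visits 8+1 states, so by pigeonhole some state repeats within the first 8 steps — that repeat gives the pumpable loop.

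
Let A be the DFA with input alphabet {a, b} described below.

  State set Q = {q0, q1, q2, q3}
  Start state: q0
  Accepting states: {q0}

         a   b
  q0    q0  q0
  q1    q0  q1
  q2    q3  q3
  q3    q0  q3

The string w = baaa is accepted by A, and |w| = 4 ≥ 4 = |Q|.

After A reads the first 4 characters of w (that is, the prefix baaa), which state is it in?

q0

Run of A on the first 4 characters of w = b a a a:
  step 0: q0  (start)
  step 1: q0  (read b: q0→q0)
  step 2: q0  (read a: q0→q0)
  step 3: q0  (read a: q0→q0)
  step 4: q0  (read a: q0→q0)

After reading 4 characters, A is in state q0.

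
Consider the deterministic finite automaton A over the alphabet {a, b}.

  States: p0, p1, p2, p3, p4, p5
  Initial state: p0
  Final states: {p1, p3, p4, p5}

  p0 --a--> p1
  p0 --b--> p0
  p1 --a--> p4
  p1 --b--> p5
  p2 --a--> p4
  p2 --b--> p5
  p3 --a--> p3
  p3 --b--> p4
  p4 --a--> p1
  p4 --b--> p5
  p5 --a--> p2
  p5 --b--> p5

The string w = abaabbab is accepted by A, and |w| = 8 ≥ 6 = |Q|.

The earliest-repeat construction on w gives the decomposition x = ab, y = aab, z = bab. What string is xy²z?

abaabaabbab

xy^2z = ab·aab·aab·bab = abaabaabbab.
Reading y = aab takes A from p5 back to p5, so after x·y·y the machine is still in p5, and z then leads to the accepting state p5. Hence abaabaabbab ∈ L(A).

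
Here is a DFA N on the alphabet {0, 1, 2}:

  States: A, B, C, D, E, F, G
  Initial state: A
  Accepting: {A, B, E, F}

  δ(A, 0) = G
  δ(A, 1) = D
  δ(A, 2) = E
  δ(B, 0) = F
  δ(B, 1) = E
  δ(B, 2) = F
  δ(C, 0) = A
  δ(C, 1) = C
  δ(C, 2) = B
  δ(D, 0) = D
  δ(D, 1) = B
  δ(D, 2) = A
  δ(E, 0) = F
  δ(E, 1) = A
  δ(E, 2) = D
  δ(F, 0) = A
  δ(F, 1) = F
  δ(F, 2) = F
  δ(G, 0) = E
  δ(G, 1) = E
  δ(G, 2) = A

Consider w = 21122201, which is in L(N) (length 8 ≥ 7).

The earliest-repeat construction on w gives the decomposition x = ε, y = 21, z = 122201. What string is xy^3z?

xy^3z = ε·21·21·21·122201 = 212121122201.
Reading y = 21 takes N from A back to A, so after x·y·y·y the machine is still in A, and z then leads to the accepting state B. Hence 212121122201 ∈ L(N).

212121122201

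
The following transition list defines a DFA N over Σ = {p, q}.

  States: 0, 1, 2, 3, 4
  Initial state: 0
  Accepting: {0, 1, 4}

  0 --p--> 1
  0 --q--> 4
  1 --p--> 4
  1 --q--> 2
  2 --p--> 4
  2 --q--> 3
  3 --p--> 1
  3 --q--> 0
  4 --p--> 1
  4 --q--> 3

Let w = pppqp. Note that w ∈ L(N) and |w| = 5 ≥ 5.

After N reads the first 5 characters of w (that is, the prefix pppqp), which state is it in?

4

Run of N on the first 5 characters of w = p p p q p:
  step 0: 0  (start)
  step 1: 1  (read p: 0→1)
  step 2: 4  (read p: 1→4)
  step 3: 1  (read p: 4→1)
  step 4: 2  (read q: 1→2)
  step 5: 4  (read p: 2→4)

After reading 5 characters, N is in state 4.
(This kind of state-tracing is the core of the pumping-lemma construction: with 5 states, pigeonhole forces a repeat within the first 5 steps.)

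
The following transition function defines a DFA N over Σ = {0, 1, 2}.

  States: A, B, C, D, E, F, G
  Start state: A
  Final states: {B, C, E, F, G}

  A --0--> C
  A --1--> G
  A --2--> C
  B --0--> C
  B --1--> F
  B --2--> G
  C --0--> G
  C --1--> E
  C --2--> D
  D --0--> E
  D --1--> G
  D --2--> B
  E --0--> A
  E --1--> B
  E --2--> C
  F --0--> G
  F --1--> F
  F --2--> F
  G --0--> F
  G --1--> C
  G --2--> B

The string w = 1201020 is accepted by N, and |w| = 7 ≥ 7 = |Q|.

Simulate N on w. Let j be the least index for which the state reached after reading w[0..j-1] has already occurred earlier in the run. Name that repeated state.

A

Run of N on w = 1 2 0 1 0 2 0:
  step 0: A  (start)
  step 1: G  (read 1: A→G)
  step 2: B  (read 2: G→B)
  step 3: C  (read 0: B→C)
  step 4: E  (read 1: C→E)
  step 5: A  (read 0: E→A)   ← first repeat (A seen earlier)
  step 6: C  (read 2: A→C)
  step 7: G  (read 0: C→G)

The earliest repeat is at step j = 5: N is in A, which it already visited at step i = 0.
Since N has 7 states, any run of length ≥ 7 visits 7+1 states, so by pigeonhole some state repeats within the first 7 steps — that repeat gives the pumpable loop.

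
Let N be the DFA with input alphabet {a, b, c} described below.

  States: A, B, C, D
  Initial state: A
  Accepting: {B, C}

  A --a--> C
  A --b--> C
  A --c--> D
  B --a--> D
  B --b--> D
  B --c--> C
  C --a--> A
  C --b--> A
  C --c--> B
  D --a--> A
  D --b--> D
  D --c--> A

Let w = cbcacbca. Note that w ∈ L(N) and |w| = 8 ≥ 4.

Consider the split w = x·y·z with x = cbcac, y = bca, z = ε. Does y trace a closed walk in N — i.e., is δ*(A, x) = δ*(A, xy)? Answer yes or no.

State sequence: A -c-> D -b-> D -c-> A -a-> C -c-> B -b-> D -c-> A -a-> C

After x (step 5): B. After xy (step 8): C.
They differ (B ≠ C), so y is not a cycle from the state after x; this split is not the one the pumping-lemma construction produces, and pumping y need not keep the string in L(N).

no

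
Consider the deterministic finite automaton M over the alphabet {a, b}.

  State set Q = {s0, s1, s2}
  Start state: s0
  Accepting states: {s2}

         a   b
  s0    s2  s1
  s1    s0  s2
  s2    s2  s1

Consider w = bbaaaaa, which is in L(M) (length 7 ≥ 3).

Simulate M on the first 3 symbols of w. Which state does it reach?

Run of M on the first 3 characters of w = b b a:
  step 0: s0  (start)
  step 1: s1  (read b: s0→s1)
  step 2: s2  (read b: s1→s2)
  step 3: s2  (read a: s2→s2)

After reading 3 characters, M is in state s2.

s2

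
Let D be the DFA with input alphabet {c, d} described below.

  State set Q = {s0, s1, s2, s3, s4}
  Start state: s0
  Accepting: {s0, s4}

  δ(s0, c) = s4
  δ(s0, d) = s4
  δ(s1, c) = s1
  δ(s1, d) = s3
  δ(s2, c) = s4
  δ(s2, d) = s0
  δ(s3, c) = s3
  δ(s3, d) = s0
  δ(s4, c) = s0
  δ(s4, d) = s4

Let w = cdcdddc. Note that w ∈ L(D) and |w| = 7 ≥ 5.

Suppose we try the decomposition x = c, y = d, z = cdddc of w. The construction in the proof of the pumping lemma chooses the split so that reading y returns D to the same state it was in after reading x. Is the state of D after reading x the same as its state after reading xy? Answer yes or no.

Run of D on the first 2 characters of w = c d:
  step 0: s0  (start)
  step 1: s4  (read c: s0→s4)
  step 2: s4  (read d: s4→s4)

After x (step 1): s4. After xy (step 2): s4.
They match, so y = d drives D around a cycle from s4 back to itself; pumping y any number of times keeps D in s4 before reading z, and xyⁱz ∈ L(D) for every i ≥ 0.

yes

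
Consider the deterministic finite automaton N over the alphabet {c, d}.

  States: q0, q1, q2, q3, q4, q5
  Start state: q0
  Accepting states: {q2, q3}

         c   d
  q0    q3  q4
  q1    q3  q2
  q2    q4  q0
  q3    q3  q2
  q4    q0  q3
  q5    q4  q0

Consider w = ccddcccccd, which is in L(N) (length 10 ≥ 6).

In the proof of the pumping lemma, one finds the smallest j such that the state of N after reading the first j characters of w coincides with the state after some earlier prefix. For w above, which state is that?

State sequence: q0 -c-> q3 -c-> q3 -d-> q2 -d-> q0 -c-> q3 -c-> q3 -c-> q3 -c-> q3 -c-> q3 -d-> q2
First repeat at step 2: q3 was already visited.

The earliest repeat is at step j = 2: N is in q3, which it already visited at step i = 1.

q3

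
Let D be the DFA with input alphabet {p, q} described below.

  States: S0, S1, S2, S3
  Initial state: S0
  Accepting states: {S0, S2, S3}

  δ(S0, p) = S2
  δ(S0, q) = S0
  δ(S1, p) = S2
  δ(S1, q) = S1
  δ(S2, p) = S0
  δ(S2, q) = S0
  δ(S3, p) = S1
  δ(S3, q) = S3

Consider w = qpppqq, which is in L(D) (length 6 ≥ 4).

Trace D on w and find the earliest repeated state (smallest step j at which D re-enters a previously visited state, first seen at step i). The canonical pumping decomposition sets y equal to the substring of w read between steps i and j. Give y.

State sequence: S0 -q-> S0 -p-> S2 -p-> S0 -p-> S2 -q-> S0 -q-> S0
First repeat at step 1: S0 was already visited.

So i = 0, j = 1, giving x = w[0:0] = ε, y = w[0:1] = q, z = w[1:6] = pppqq.
Check: |xy| = 1 ≤ 4 and |y| = 1 ≥ 1. Reading y takes D from S0 back to S0, so every xyⁱz is accepted.
The DFA has 4 states, so the proof of the pumping lemma guarantees a repeated state among the first 4+1 visited; the segment between the two visits is the pumpable y.

q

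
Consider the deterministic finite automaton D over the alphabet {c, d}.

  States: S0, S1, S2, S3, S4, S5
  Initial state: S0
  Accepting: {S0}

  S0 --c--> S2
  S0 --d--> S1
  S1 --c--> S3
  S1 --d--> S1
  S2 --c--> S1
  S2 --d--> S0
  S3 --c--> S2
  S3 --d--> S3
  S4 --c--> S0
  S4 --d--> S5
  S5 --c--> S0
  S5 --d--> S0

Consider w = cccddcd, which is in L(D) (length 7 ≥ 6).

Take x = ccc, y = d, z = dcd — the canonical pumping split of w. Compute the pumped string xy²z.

xy^2z = ccc·d·d·dcd = cccdddcd.
Reading y = d takes D from S3 back to S3, so after x·y·y the machine is still in S3, and z then leads to the accepting state S0. Hence cccdddcd ∈ L(D).

cccdddcd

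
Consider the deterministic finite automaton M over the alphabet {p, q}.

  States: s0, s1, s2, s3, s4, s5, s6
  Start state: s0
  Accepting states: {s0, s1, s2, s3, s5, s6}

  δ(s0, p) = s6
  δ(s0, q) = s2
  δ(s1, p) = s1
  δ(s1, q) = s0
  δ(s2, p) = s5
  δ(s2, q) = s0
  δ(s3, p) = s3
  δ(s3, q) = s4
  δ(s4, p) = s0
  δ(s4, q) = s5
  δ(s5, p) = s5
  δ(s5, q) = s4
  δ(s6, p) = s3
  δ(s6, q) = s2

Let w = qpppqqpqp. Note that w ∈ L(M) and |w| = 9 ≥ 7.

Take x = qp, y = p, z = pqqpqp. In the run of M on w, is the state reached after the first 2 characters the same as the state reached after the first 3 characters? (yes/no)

yes

State sequence: s0 -q-> s2 -p-> s5 -p-> s5

After x (step 2): s5. After xy (step 3): s5.
They match, so y = p drives M around a cycle from s5 back to itself; pumping y any number of times keeps M in s5 before reading z, and xyⁱz ∈ L(M) for every i ≥ 0.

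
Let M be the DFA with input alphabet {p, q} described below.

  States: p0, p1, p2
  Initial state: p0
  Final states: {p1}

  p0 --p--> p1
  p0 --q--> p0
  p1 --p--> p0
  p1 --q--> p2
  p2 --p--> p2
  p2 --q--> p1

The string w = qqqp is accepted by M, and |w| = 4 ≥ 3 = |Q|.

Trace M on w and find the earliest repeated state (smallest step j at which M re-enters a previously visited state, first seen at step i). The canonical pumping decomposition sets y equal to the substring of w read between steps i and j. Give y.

State sequence: p0 -q-> p0 -q-> p0 -q-> p0 -p-> p1
First repeat at step 1: p0 was already visited.

So i = 0, j = 1, giving x = w[0:0] = ε, y = w[0:1] = q, z = w[1:4] = qqp.
Check: |xy| = 1 ≤ 3 and |y| = 1 ≥ 1. Reading y takes M from p0 back to p0, so every xyⁱz is accepted.
The DFA has 3 states, so the proof of the pumping lemma guarantees a repeated state among the first 3+1 visited; the segment between the two visits is the pumpable y.

q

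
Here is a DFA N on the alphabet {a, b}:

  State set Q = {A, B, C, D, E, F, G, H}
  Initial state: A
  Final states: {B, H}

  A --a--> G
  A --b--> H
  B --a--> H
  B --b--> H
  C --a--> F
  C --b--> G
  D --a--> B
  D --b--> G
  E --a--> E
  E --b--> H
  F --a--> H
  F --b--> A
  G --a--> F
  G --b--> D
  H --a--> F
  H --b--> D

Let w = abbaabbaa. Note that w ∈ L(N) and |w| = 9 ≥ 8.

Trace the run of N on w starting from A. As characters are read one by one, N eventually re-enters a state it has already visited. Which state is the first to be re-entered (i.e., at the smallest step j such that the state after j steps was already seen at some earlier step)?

State sequence: A -a-> G -b-> D -b-> G -a-> F -a-> H -b-> D -b-> G -a-> F -a-> H
First repeat at step 3: G was already visited.

The earliest repeat is at step j = 3: N is in G, which it already visited at step i = 1.
Pumping length from the standard proof: p = 8 (the number of states). The repeated state found above gives |xy| = j ≤ 8 and |y| = j − i ≥ 1.

G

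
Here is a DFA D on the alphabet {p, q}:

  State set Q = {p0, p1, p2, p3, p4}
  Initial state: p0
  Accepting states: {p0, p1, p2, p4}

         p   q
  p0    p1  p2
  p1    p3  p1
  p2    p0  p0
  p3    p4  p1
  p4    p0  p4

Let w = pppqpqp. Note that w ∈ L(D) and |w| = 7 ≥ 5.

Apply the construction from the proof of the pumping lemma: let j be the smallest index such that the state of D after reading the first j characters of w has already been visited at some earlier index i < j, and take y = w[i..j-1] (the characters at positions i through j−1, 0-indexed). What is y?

State sequence: p0 -p-> p1 -p-> p3 -p-> p4 -q-> p4 -p-> p0 -q-> p2 -p-> p0
First repeat at step 4: p4 was already visited.

So i = 3, j = 4, giving x = w[0:3] = ppp, y = w[3:4] = q, z = w[4:7] = pqp.
Check: |xy| = 4 ≤ 5 and |y| = 1 ≥ 1. Reading y takes D from p4 back to p4, so every xyⁱz is accepted.

q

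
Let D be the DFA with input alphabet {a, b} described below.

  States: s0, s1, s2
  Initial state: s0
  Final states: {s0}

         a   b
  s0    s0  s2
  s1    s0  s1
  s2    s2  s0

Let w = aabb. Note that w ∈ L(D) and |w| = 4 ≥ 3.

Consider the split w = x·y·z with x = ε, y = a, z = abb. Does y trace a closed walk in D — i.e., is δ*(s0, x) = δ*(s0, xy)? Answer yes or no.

Run of D on the first 1 characters of w = a:
  step 0: s0  (start)
  step 1: s0  (read a: s0→s0)

After x (step 0): s0. After xy (step 1): s0.
They match, so y = a drives D around a cycle from s0 back to itself; pumping y any number of times keeps D in s0 before reading z, and xyⁱz ∈ L(D) for every i ≥ 0.

yes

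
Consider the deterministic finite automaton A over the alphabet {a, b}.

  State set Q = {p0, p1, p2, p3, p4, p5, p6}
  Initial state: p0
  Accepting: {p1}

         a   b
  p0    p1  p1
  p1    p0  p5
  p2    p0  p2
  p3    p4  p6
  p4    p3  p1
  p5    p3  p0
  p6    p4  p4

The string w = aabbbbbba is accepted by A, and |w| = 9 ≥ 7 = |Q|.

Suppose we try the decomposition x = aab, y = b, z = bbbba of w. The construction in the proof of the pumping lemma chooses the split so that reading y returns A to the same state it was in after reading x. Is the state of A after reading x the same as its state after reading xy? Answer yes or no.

State sequence: p0 -a-> p1 -a-> p0 -b-> p1 -b-> p5

After x (step 3): p1. After xy (step 4): p5.
They differ (p1 ≠ p5), so y is not a cycle from the state after x; this split is not the one the pumping-lemma construction produces, and pumping y need not keep the string in L(A).

no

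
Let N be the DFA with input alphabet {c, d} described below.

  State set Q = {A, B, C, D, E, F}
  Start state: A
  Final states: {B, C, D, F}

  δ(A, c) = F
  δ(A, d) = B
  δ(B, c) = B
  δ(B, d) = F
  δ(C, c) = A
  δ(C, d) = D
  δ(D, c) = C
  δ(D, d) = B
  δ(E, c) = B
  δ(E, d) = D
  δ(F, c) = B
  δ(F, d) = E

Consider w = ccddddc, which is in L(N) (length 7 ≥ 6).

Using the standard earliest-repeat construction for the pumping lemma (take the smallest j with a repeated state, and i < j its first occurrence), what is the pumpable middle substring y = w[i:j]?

Run of N on w = c c d d d d c:
  step 0: A  (start)
  step 1: F  (read c: A→F)
  step 2: B  (read c: F→B)
  step 3: F  (read d: B→F)   ← first repeat (F seen earlier)
  step 4: E  (read d: F→E)
  step 5: D  (read d: E→D)
  step 6: B  (read d: D→B)
  step 7: B  (read c: B→B)

So i = 1, j = 3, giving x = w[0:1] = c, y = w[1:3] = cd, z = w[3:7] = dddc.
Check: |xy| = 3 ≤ 6 and |y| = 2 ≥ 1. Reading y takes N from F back to F, so every xyⁱz is accepted.
With |Q| = 6, pigeonhole forces a state repeat no later than step 6; the substring read between the first and second visits to that state can be pumped.

cd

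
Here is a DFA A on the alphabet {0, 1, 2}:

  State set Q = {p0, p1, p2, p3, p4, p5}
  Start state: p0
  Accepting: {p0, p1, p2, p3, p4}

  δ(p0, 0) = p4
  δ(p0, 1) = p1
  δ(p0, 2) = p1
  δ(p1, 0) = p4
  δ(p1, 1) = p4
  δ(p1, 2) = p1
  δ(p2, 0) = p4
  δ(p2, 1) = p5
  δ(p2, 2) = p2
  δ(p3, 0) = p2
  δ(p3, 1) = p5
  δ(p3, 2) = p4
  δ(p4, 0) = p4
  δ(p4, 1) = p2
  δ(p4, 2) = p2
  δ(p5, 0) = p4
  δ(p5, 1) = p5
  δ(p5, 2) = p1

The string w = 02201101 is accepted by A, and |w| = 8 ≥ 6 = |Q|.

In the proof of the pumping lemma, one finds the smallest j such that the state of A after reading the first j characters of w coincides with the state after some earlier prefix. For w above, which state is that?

Run of A on w = 0 2 2 0 1 1 0 1:
  step 0: p0  (start)
  step 1: p4  (read 0: p0→p4)
  step 2: p2  (read 2: p4→p2)
  step 3: p2  (read 2: p2→p2)   ← first repeat (p2 seen earlier)
  step 4: p4  (read 0: p2→p4)
  step 5: p2  (read 1: p4→p2)
  step 6: p5  (read 1: p2→p5)
  step 7: p4  (read 0: p5→p4)
  step 8: p2  (read 1: p4→p2)

The earliest repeat is at step j = 3: A is in p2, which it already visited at step i = 2.

p2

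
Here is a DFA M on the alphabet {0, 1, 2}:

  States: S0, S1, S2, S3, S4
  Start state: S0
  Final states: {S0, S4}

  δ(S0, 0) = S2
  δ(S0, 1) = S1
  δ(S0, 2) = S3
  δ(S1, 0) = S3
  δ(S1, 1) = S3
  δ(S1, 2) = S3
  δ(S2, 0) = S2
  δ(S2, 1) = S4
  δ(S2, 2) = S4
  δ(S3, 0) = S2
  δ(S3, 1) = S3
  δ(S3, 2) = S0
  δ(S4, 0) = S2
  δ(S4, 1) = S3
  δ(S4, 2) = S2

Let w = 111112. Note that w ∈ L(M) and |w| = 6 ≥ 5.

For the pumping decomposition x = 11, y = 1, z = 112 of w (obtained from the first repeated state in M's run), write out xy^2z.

1111112

xy^2z = 11·1·1·112 = 1111112.
Reading y = 1 takes M from S3 back to S3, so after x·y·y the machine is still in S3, and z then leads to the accepting state S0. Hence 1111112 ∈ L(M).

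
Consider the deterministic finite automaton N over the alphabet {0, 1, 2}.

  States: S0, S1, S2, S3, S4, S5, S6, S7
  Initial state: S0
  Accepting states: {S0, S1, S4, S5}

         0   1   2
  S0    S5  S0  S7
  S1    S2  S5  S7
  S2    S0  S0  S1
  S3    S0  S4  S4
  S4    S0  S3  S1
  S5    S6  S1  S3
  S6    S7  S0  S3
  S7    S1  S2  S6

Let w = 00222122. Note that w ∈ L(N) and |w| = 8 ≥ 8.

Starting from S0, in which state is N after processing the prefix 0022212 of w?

State sequence: S0 -0-> S5 -0-> S6 -2-> S3 -2-> S4 -2-> S1 -1-> S5 -2-> S3

After reading 7 characters, N is in state S3.

S3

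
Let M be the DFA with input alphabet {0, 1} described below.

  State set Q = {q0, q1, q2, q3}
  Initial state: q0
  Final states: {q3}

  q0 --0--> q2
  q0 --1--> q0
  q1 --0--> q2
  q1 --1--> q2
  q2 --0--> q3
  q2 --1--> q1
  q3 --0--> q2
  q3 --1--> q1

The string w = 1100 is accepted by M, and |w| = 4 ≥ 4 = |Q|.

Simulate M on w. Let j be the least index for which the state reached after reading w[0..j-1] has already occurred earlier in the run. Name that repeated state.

q0

Run of M on w = 1 1 0 0:
  step 0: q0  (start)
  step 1: q0  (read 1: q0→q0)   ← first repeat (q0 seen earlier)
  step 2: q0  (read 1: q0→q0)
  step 3: q2  (read 0: q0→q2)
  step 4: q3  (read 0: q2→q3)

The earliest repeat is at step j = 1: M is in q0, which it already visited at step i = 0.
Pumping length from the standard proof: p = 4 (the number of states). The repeated state found above gives |xy| = j ≤ 4 and |y| = j − i ≥ 1.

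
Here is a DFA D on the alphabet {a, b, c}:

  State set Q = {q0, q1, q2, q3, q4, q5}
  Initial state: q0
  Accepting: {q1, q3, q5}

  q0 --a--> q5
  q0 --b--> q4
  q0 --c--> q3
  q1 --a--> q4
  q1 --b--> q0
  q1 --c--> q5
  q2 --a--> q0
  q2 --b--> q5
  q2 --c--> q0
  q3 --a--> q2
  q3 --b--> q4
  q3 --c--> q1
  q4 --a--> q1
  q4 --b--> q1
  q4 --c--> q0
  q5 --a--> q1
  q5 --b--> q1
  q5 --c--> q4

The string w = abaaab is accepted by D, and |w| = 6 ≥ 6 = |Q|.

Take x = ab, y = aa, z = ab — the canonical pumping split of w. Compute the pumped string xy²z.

abaaaaab

xy^2z = ab·aa·aa·ab = abaaaaab.
Reading y = aa takes D from q1 back to q1, so after x·y·y the machine is still in q1, and z then leads to the accepting state q1. Hence abaaaaab ∈ L(D).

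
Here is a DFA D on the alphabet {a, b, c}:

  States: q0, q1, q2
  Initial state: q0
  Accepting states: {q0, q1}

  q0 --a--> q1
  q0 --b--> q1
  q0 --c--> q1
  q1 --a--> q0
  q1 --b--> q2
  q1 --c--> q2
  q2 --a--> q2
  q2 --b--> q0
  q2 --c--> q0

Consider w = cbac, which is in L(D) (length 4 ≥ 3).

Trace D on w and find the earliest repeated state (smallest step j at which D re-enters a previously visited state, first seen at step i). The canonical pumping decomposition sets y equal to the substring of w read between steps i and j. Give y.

State sequence: q0 -c-> q1 -b-> q2 -a-> q2 -c-> q0
First repeat at step 3: q2 was already visited.

So i = 2, j = 3, giving x = w[0:2] = cb, y = w[2:3] = a, z = w[3:4] = c.
Check: |xy| = 3 ≤ 3 and |y| = 1 ≥ 1. Reading y takes D from q2 back to q2, so every xyⁱz is accepted.
The DFA has 3 states, so the proof of the pumping lemma guarantees a repeated state among the first 3+1 visited; the segment between the two visits is the pumpable y.

a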